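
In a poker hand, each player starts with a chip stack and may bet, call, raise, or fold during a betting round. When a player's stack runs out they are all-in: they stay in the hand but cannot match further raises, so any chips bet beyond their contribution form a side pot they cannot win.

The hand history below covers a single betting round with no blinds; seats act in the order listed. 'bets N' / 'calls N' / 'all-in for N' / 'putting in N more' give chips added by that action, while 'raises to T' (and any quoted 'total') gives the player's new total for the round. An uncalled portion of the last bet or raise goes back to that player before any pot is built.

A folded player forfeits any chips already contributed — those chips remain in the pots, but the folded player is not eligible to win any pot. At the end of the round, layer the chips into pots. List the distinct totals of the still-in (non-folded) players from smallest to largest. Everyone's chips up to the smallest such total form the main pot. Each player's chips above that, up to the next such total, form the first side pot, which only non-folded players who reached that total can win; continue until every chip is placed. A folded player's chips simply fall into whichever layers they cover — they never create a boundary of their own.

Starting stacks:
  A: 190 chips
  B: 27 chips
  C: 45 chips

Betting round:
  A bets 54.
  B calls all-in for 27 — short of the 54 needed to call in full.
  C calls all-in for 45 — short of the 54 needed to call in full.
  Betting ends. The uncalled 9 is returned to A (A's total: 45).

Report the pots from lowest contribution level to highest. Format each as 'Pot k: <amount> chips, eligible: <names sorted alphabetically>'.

Contributions (after 9 returned to A): A=45, B=27, C=45
Pot levels (distinct totals of non-folded players): 27, 45
Layer 1-27: 27 each from A, B, C = 27*3 = 81 chips; eligible A, B, C
Layer 28-45: 18 each from A, C = 18*2 = 36 chips; eligible A, C

Pot 1: 81 chips, eligible: A, B, C
Pot 2: 36 chips, eligible: A, C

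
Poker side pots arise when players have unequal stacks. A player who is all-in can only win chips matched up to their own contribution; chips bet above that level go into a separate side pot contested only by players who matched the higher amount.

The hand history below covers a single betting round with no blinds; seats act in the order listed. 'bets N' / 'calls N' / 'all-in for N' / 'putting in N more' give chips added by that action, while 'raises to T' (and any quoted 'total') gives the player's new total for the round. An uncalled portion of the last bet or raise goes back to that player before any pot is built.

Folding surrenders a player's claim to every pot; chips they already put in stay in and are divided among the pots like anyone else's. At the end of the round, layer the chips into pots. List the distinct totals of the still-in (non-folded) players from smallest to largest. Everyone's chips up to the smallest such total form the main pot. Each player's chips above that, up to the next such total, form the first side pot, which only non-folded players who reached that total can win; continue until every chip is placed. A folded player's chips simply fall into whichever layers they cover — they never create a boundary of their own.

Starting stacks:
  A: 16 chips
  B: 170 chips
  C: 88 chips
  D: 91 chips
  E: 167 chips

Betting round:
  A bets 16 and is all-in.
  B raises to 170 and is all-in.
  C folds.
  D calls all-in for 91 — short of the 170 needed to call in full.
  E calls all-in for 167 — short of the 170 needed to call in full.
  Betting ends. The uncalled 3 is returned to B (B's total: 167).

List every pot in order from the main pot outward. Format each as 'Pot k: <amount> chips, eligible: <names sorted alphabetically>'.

Pot 1: 64 chips, eligible: A, B, D, E
Pot 2: 225 chips, eligible: B, D, E
Pot 3: 152 chips, eligible: B, E

Derivation:
Contributions (after 3 returned to B): A=16, B=167, D=91, E=167
Folded: C
Pot levels (distinct totals of non-folded players): 16, 91, 167
Layer 1-16: 16 each from A, B, D, E = 16*4 = 64 chips; eligible A, B, D, E
Layer 17-91: 75 each from B, D, E = 75*3 = 225 chips; eligible B, D, E
Layer 92-167: 76 each from B, E = 76*2 = 152 chips; eligible B, E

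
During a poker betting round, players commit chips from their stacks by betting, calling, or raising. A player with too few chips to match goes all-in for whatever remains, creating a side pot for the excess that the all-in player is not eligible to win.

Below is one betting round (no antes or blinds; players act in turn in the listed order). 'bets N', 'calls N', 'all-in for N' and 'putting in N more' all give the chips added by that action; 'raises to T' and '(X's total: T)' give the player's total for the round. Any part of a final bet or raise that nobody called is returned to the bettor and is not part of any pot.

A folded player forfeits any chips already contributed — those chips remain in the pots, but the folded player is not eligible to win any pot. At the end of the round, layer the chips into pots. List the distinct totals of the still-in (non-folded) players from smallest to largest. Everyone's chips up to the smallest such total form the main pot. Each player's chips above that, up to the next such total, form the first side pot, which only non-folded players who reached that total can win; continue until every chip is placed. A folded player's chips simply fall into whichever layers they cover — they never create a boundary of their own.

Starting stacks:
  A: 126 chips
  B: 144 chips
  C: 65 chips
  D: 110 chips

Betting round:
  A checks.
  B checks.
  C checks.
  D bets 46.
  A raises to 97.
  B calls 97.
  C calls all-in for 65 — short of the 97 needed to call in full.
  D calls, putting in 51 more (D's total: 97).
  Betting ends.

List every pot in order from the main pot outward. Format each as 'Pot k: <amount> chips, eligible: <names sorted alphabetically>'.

Pot 1: 260 chips, eligible: A, B, C, D
Pot 2: 96 chips, eligible: A, B, D

Derivation:
Contributions: A=97, B=97, C=65, D=97
Pot levels (distinct totals of non-folded players): 65, 97
Layer 1-65: 65 each from A, B, C, D = 65*4 = 260 chips; eligible A, B, C, D
Layer 66-97: 32 each from A, B, D = 32*3 = 96 chips; eligible A, B, D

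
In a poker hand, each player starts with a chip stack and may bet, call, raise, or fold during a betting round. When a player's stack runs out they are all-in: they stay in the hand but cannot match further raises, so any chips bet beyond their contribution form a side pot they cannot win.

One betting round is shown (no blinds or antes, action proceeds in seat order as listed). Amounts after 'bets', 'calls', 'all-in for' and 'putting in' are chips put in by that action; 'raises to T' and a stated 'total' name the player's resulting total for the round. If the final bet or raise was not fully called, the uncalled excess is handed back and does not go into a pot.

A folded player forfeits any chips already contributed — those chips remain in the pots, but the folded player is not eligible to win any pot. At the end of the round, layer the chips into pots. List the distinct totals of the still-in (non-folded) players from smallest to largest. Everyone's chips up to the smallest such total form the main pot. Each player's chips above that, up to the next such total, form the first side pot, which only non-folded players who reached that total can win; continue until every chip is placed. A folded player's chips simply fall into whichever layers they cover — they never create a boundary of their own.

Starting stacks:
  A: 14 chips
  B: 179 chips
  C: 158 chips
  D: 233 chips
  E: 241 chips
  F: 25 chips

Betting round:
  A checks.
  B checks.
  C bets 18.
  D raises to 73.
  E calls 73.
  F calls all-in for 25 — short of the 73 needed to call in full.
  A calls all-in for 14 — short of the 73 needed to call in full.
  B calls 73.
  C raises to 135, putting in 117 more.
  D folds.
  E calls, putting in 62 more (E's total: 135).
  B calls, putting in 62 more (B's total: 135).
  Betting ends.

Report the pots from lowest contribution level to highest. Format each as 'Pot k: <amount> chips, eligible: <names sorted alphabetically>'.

Pot 1: 84 chips, eligible: A, B, C, E, F
Pot 2: 55 chips, eligible: B, C, E, F
Pot 3: 378 chips, eligible: B, C, E

Derivation:
Contributions: A=14, B=135, C=135, D=73, E=135, F=25
Folded: D
Pot levels (distinct totals of non-folded players): 14, 25, 135
Layer 1-14: 14 each from A, B, C, D, E, F = 14*6 = 84 chips; eligible A, B, C, E, F
Layer 15-25: 11 each from B, C, D, E, F = 11*5 = 55 chips; eligible B, C, E, F
Layer 26-135: B 110 + C 110 + D 48 + E 110 = 378 chips; eligible B, C, E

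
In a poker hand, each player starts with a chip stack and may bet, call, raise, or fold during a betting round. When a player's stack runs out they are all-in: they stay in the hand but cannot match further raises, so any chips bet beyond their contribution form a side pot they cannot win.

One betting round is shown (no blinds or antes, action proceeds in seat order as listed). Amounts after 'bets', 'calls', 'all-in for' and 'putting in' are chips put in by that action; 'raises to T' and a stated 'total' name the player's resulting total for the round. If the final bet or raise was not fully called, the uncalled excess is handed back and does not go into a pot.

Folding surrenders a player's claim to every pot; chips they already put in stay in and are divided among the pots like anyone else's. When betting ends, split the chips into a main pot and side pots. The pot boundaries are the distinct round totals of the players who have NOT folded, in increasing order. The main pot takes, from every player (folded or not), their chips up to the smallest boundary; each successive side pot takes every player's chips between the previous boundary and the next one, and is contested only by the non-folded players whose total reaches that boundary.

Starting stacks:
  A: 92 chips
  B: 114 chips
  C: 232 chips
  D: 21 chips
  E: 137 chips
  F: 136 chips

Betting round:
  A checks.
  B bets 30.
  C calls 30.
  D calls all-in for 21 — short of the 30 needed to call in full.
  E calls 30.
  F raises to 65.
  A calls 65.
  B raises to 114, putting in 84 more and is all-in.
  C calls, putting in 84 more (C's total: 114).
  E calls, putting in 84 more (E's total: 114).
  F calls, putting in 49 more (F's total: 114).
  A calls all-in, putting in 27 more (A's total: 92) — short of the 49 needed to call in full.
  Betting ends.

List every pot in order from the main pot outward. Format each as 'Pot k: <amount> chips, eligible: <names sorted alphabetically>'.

Pot 1: 126 chips, eligible: A, B, C, D, E, F
Pot 2: 355 chips, eligible: A, B, C, E, F
Pot 3: 88 chips, eligible: B, C, E, F

Derivation:
Contributions: A=92, B=114, C=114, D=21, E=114, F=114
Pot levels (distinct totals of non-folded players): 21, 92, 114
Layer 1-21: 21 each from A, B, C, D, E, F = 21*6 = 126 chips; eligible A, B, C, D, E, F
Layer 22-92: 71 each from A, B, C, E, F = 71*5 = 355 chips; eligible A, B, C, E, F
Layer 93-114: 22 each from B, C, E, F = 22*4 = 88 chips; eligible B, C, E, F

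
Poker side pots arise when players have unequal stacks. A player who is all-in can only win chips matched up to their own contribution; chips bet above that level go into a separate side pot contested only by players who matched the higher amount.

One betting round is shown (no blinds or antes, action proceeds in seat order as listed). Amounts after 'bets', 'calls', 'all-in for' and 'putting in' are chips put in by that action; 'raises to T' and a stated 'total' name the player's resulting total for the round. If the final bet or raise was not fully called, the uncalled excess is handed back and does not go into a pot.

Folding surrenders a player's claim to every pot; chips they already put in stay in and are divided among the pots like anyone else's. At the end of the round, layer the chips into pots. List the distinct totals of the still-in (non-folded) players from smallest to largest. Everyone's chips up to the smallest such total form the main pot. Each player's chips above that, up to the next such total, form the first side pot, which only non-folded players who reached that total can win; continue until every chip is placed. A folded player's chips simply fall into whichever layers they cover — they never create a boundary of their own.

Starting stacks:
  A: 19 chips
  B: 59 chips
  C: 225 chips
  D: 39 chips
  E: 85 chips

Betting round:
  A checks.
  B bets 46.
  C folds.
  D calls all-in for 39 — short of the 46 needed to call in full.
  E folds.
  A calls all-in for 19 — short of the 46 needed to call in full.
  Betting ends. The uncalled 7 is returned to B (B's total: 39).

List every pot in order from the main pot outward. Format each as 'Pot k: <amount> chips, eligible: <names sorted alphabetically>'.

Pot 1: 57 chips, eligible: A, B, D
Pot 2: 40 chips, eligible: B, D

Derivation:
Contributions (after 7 returned to B): A=19, B=39, D=39
Folded: C, E
Pot levels (distinct totals of non-folded players): 19, 39
Layer 1-19: 19 each from A, B, D = 19*3 = 57 chips; eligible A, B, D
Layer 20-39: 20 each from B, D = 20*2 = 40 chips; eligible B, D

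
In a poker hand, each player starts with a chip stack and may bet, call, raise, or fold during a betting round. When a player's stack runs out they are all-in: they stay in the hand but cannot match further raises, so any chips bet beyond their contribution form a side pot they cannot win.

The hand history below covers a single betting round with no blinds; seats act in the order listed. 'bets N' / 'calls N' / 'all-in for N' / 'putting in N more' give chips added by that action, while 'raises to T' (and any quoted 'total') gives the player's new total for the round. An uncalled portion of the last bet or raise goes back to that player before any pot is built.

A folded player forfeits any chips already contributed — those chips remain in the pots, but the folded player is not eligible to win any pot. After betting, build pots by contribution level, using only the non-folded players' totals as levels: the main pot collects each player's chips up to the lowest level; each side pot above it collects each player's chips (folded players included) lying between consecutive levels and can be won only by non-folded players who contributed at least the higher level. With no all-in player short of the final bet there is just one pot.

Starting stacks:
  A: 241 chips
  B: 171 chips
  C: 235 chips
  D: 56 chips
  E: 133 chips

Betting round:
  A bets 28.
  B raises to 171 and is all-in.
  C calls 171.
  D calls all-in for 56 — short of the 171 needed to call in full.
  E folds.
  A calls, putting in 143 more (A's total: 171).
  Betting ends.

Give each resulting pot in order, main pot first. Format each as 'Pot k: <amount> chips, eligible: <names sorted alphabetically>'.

Contributions: A=171, B=171, C=171, D=56
Folded: E
Pot levels (distinct totals of non-folded players): 56, 171
Layer 1-56: 56 each from A, B, C, D = 56*4 = 224 chips; eligible A, B, C, D
Layer 57-171: 115 each from A, B, C = 115*3 = 345 chips; eligible A, B, C

Pot 1: 224 chips, eligible: A, B, C, D
Pot 2: 345 chips, eligible: A, B, C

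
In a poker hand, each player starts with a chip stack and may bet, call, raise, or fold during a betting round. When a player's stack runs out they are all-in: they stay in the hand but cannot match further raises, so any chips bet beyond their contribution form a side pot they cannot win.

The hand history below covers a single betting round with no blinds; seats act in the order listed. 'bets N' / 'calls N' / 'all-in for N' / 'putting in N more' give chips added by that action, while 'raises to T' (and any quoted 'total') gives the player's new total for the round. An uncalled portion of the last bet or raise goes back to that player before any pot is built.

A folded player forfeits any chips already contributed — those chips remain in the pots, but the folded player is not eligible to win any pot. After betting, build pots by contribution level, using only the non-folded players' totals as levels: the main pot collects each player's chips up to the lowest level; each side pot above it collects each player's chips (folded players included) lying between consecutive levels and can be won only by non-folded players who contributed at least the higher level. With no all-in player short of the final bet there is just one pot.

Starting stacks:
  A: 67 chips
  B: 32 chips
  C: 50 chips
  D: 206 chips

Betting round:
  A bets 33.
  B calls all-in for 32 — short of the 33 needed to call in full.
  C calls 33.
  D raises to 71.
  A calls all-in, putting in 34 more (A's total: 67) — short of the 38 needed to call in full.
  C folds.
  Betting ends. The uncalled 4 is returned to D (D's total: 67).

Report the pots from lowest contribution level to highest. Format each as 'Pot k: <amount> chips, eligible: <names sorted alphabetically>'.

Contributions (after 4 returned to D): A=67, B=32, C=33, D=67
Folded: C
Pot levels (distinct totals of non-folded players): 32, 67
Layer 1-32: 32 each from A, B, C, D = 32*4 = 128 chips; eligible A, B, D
Layer 33-67: A 35 + C 1 + D 35 = 71 chips; eligible A, D

Pot 1: 128 chips, eligible: A, B, D
Pot 2: 71 chips, eligible: A, D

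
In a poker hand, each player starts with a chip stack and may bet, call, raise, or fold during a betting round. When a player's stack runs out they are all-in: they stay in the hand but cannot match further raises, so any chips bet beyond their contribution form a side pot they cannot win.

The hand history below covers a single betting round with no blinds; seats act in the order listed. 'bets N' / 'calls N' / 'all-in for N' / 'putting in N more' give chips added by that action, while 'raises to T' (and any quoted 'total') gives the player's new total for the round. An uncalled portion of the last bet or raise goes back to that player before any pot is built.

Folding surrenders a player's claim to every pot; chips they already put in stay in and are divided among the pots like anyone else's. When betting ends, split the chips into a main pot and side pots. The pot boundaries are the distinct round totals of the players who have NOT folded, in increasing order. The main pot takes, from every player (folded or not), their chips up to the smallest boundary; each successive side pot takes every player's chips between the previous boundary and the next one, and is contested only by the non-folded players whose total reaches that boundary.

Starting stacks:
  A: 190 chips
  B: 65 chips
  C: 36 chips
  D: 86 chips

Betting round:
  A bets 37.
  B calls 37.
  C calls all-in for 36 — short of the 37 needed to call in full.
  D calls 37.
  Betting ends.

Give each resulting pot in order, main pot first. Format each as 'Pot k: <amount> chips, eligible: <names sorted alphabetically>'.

Pot 1: 144 chips, eligible: A, B, C, D
Pot 2: 3 chips, eligible: A, B, D

Derivation:
Contributions: A=37, B=37, C=36, D=37
Pot levels (distinct totals of non-folded players): 36, 37
Layer 1-36: 36 each from A, B, C, D = 36*4 = 144 chips; eligible A, B, C, D
Layer 37-37: 1 each from A, B, D = 1*3 = 3 chips; eligible A, B, D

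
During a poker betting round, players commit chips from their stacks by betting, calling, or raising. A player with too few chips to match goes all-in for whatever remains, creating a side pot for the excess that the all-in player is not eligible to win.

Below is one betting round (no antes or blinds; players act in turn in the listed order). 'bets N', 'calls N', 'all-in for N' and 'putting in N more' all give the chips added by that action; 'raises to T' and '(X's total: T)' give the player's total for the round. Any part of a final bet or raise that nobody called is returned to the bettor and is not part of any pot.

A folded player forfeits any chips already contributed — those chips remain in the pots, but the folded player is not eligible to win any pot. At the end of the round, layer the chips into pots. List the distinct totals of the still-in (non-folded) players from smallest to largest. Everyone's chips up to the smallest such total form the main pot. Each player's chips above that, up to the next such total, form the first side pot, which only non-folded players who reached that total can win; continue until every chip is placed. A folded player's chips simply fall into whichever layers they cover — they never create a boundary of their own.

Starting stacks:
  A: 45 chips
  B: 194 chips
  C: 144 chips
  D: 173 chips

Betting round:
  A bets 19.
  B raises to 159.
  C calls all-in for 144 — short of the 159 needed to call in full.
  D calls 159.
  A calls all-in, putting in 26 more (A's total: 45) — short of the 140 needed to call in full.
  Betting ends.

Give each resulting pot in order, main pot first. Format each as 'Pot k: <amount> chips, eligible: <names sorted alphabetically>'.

Pot 1: 180 chips, eligible: A, B, C, D
Pot 2: 297 chips, eligible: B, C, D
Pot 3: 30 chips, eligible: B, D

Derivation:
Contributions: A=45, B=159, C=144, D=159
Pot levels (distinct totals of non-folded players): 45, 144, 159
Layer 1-45: 45 each from A, B, C, D = 45*4 = 180 chips; eligible A, B, C, D
Layer 46-144: 99 each from B, C, D = 99*3 = 297 chips; eligible B, C, D
Layer 145-159: 15 each from B, D = 15*2 = 30 chips; eligible B, D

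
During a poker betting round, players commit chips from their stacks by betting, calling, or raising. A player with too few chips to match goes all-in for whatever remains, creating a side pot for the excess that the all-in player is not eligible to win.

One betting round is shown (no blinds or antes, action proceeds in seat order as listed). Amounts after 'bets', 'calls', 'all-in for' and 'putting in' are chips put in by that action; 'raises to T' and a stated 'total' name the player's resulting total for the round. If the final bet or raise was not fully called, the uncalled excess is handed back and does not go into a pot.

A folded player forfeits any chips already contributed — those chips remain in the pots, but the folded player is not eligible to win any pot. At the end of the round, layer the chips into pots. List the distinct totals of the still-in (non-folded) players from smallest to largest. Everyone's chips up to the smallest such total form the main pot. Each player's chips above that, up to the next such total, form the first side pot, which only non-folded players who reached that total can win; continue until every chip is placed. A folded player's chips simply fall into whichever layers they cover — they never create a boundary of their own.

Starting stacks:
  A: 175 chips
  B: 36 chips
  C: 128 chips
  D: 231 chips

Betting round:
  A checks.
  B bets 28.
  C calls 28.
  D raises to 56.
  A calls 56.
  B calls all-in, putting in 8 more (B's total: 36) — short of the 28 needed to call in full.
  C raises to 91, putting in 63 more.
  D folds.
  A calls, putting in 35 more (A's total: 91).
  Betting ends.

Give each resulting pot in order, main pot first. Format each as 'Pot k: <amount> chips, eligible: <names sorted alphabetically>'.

Contributions: A=91, B=36, C=91, D=56
Folded: D
Pot levels (distinct totals of non-folded players): 36, 91
Layer 1-36: 36 each from A, B, C, D = 36*4 = 144 chips; eligible A, B, C
Layer 37-91: A 55 + C 55 + D 20 = 130 chips; eligible A, C

Pot 1: 144 chips, eligible: A, B, C
Pot 2: 130 chips, eligible: A, C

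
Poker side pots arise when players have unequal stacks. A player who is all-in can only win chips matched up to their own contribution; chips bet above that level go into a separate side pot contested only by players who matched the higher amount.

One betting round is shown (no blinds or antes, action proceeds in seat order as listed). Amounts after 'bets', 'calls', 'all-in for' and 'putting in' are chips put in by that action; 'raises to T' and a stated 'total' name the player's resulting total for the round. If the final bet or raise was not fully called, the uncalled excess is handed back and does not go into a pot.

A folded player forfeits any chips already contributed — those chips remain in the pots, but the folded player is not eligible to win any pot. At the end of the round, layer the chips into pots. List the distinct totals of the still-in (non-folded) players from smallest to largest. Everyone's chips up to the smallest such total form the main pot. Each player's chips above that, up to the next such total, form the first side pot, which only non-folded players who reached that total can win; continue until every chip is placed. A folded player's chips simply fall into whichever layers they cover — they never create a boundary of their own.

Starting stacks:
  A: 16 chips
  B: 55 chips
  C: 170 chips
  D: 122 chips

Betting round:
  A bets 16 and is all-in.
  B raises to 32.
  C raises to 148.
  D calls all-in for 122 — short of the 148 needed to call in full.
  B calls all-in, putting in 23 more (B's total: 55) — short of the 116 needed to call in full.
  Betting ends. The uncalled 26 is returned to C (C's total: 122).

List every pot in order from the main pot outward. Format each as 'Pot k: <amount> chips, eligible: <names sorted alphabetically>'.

Contributions (after 26 returned to C): A=16, B=55, C=122, D=122
Pot levels (distinct totals of non-folded players): 16, 55, 122
Layer 1-16: 16 each from A, B, C, D = 16*4 = 64 chips; eligible A, B, C, D
Layer 17-55: 39 each from B, C, D = 39*3 = 117 chips; eligible B, C, D
Layer 56-122: 67 each from C, D = 67*2 = 134 chips; eligible C, D

Pot 1: 64 chips, eligible: A, B, C, D
Pot 2: 117 chips, eligible: B, C, D
Pot 3: 134 chips, eligible: C, D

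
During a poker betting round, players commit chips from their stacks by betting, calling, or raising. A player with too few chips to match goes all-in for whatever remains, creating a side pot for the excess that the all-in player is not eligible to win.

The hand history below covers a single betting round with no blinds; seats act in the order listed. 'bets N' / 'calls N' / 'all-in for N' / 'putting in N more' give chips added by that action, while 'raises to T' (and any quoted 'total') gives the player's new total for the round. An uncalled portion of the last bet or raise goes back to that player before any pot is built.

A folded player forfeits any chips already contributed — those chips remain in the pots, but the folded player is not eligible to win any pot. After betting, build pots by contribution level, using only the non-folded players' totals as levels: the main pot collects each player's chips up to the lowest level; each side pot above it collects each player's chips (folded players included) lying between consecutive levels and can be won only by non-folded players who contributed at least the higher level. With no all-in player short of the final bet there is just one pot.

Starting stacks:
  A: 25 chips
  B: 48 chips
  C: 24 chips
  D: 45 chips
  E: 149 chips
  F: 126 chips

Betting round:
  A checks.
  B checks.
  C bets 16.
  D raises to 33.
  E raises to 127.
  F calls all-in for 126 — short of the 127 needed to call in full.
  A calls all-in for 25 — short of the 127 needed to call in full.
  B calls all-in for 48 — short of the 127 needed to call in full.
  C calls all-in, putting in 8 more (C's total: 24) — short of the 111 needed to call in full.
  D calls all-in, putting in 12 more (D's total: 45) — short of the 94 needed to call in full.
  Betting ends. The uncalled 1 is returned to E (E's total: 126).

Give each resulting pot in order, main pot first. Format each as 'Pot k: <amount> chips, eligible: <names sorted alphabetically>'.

Pot 1: 144 chips, eligible: A, B, C, D, E, F
Pot 2: 5 chips, eligible: A, B, D, E, F
Pot 3: 80 chips, eligible: B, D, E, F
Pot 4: 9 chips, eligible: B, E, F
Pot 5: 156 chips, eligible: E, F

Derivation:
Contributions (after 1 returned to E): A=25, B=48, C=24, D=45, E=126, F=126
Pot levels (distinct totals of non-folded players): 24, 25, 45, 48, 126
Layer 1-24: 24 each from A, B, C, D, E, F = 24*6 = 144 chips; eligible A, B, C, D, E, F
Layer 25-25: 1 each from A, B, D, E, F = 1*5 = 5 chips; eligible A, B, D, E, F
Layer 26-45: 20 each from B, D, E, F = 20*4 = 80 chips; eligible B, D, E, F
Layer 46-48: 3 each from B, E, F = 3*3 = 9 chips; eligible B, E, F
Layer 49-126: 78 each from E, F = 78*2 = 156 chips; eligible E, F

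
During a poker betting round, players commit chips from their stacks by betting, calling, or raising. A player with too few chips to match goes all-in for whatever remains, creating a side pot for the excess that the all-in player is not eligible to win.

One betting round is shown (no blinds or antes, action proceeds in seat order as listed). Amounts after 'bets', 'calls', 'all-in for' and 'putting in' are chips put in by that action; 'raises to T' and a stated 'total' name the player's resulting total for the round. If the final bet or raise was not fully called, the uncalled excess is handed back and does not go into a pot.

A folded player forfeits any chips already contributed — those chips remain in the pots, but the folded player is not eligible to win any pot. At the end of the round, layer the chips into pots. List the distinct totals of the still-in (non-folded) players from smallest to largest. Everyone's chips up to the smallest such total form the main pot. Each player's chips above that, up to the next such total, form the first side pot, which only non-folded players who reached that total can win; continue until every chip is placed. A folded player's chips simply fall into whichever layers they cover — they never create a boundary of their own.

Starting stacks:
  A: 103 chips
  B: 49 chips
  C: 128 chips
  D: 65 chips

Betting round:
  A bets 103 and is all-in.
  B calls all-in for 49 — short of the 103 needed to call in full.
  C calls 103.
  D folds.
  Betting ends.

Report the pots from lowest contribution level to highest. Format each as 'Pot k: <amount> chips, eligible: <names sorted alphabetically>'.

Pot 1: 147 chips, eligible: A, B, C
Pot 2: 108 chips, eligible: A, C

Derivation:
Contributions: A=103, B=49, C=103
Folded: D
Pot levels (distinct totals of non-folded players): 49, 103
Layer 1-49: 49 each from A, B, C = 49*3 = 147 chips; eligible A, B, C
Layer 50-103: 54 each from A, C = 54*2 = 108 chips; eligible A, C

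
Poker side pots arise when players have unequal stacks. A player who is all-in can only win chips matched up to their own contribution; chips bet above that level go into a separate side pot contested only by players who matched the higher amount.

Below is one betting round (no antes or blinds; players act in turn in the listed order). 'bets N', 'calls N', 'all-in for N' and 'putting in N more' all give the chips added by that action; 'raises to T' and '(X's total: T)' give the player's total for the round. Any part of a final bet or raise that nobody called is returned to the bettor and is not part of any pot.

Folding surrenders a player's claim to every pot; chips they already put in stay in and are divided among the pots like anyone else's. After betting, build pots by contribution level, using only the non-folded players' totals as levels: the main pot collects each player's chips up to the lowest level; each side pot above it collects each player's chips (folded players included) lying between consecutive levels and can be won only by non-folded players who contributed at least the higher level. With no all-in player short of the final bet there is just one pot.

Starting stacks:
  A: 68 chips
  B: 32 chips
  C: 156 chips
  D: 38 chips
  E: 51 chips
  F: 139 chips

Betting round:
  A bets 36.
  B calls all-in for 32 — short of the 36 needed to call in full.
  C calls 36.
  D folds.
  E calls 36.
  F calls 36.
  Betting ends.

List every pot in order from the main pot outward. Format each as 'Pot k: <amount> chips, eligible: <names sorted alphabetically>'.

Pot 1: 160 chips, eligible: A, B, C, E, F
Pot 2: 16 chips, eligible: A, C, E, F

Derivation:
Contributions: A=36, B=32, C=36, E=36, F=36
Folded: D
Pot levels (distinct totals of non-folded players): 32, 36
Layer 1-32: 32 each from A, B, C, E, F = 32*5 = 160 chips; eligible A, B, C, E, F
Layer 33-36: 4 each from A, C, E, F = 4*4 = 16 chips; eligible A, C, E, F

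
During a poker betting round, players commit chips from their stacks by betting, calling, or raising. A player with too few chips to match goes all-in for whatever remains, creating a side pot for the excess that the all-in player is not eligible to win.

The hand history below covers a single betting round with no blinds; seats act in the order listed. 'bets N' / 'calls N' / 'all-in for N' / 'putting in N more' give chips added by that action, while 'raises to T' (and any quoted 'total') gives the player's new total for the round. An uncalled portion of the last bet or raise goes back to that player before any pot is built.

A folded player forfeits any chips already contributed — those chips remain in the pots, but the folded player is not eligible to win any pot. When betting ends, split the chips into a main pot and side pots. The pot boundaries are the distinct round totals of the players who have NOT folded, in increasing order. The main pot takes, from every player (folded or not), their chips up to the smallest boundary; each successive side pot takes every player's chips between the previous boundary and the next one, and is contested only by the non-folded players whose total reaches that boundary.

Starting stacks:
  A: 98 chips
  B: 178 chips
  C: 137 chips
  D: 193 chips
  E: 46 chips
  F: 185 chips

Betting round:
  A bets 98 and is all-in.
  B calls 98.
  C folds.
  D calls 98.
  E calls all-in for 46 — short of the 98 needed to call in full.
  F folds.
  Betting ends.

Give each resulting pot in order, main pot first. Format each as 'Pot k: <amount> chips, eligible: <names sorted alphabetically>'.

Contributions: A=98, B=98, D=98, E=46
Folded: C, F
Pot levels (distinct totals of non-folded players): 46, 98
Layer 1-46: 46 each from A, B, D, E = 46*4 = 184 chips; eligible A, B, D, E
Layer 47-98: 52 each from A, B, D = 52*3 = 156 chips; eligible A, B, D

Pot 1: 184 chips, eligible: A, B, D, E
Pot 2: 156 chips, eligible: A, B, D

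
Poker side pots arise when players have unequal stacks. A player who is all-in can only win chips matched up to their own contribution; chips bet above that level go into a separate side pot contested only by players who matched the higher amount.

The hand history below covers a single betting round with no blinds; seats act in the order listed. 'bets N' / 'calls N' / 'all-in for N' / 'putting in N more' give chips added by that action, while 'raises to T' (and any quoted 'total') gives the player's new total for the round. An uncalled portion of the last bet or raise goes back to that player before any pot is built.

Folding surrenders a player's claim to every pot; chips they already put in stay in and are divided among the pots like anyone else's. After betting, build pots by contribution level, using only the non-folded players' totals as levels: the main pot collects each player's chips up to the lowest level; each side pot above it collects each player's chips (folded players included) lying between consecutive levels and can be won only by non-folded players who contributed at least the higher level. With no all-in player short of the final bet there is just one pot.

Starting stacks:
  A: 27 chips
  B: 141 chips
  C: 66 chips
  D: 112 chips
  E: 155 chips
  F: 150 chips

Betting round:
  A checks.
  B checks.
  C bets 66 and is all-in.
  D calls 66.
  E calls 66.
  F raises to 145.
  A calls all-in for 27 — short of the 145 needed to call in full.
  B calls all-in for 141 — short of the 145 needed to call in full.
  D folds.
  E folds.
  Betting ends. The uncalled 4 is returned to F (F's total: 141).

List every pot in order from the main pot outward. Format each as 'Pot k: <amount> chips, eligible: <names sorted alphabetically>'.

Pot 1: 162 chips, eligible: A, B, C, F
Pot 2: 195 chips, eligible: B, C, F
Pot 3: 150 chips, eligible: B, F

Derivation:
Contributions (after 4 returned to F): A=27, B=141, C=66, D=66, E=66, F=141
Folded: D, E
Pot levels (distinct totals of non-folded players): 27, 66, 141
Layer 1-27: 27 each from A, B, C, D, E, F = 27*6 = 162 chips; eligible A, B, C, F
Layer 28-66: 39 each from B, C, D, E, F = 39*5 = 195 chips; eligible B, C, F
Layer 67-141: 75 each from B, F = 75*2 = 150 chips; eligible B, F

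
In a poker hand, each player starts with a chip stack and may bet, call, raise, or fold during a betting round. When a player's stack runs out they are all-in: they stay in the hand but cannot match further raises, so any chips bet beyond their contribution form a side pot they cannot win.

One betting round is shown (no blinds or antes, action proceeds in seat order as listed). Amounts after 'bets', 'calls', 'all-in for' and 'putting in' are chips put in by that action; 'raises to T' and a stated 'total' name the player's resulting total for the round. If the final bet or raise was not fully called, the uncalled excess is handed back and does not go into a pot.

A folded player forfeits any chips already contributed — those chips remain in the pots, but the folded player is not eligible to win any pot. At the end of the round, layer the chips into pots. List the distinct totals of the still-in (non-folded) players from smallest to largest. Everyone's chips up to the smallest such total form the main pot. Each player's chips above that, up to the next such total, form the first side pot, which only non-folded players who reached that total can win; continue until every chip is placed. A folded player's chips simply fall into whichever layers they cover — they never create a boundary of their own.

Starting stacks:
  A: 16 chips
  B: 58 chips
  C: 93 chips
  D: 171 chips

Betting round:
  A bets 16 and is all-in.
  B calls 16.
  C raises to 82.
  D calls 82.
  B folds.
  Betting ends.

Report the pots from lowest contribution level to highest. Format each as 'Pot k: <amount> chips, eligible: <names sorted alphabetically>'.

Contributions: A=16, B=16, C=82, D=82
Folded: B
Pot levels (distinct totals of non-folded players): 16, 82
Layer 1-16: 16 each from A, B, C, D = 16*4 = 64 chips; eligible A, C, D
Layer 17-82: 66 each from C, D = 66*2 = 132 chips; eligible C, D

Pot 1: 64 chips, eligible: A, C, D
Pot 2: 132 chips, eligible: C, D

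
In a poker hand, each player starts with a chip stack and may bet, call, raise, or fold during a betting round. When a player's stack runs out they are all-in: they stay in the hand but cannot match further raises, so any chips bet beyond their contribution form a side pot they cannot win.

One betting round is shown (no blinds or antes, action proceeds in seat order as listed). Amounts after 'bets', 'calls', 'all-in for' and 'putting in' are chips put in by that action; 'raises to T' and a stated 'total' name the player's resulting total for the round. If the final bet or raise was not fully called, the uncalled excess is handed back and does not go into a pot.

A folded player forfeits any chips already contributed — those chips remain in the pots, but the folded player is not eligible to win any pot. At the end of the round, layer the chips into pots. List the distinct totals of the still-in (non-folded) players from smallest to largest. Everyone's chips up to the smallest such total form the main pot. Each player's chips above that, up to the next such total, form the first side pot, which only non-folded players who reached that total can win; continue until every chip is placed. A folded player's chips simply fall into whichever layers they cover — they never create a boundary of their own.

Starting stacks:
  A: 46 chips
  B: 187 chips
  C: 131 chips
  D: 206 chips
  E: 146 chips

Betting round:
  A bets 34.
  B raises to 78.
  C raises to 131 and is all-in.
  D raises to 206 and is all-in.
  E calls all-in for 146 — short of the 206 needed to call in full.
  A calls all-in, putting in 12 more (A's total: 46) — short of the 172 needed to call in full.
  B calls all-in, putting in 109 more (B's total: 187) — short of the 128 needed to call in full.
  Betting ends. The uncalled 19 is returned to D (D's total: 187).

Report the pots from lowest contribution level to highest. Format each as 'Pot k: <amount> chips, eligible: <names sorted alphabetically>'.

Pot 1: 230 chips, eligible: A, B, C, D, E
Pot 2: 340 chips, eligible: B, C, D, E
Pot 3: 45 chips, eligible: B, D, E
Pot 4: 82 chips, eligible: B, D

Derivation:
Contributions (after 19 returned to D): A=46, B=187, C=131, D=187, E=146
Pot levels (distinct totals of non-folded players): 46, 131, 146, 187
Layer 1-46: 46 each from A, B, C, D, E = 46*5 = 230 chips; eligible A, B, C, D, E
Layer 47-131: 85 each from B, C, D, E = 85*4 = 340 chips; eligible B, C, D, E
Layer 132-146: 15 each from B, D, E = 15*3 = 45 chips; eligible B, D, E
Layer 147-187: 41 each from B, D = 41*2 = 82 chips; eligible B, D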